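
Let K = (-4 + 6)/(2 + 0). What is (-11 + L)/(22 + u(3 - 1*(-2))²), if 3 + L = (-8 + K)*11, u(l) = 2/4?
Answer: -364/89 ≈ -4.0899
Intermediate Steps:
K = 1 (K = 2/2 = 2*(½) = 1)
u(l) = ½ (u(l) = 2*(¼) = ½)
L = -80 (L = -3 + (-8 + 1)*11 = -3 - 7*11 = -3 - 77 = -80)
(-11 + L)/(22 + u(3 - 1*(-2))²) = (-11 - 80)/(22 + (½)²) = -91/(22 + ¼) = -91/89/4 = -91*4/89 = -364/89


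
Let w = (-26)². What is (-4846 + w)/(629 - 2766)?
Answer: 4170/2137 ≈ 1.9513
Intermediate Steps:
w = 676
(-4846 + w)/(629 - 2766) = (-4846 + 676)/(629 - 2766) = -4170/(-2137) = -4170*(-1/2137) = 4170/2137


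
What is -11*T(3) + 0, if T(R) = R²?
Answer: -99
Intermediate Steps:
-11*T(3) + 0 = -11*3² + 0 = -11*9 + 0 = -99 + 0 = -99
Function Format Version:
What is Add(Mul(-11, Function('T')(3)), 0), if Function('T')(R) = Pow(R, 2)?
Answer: -99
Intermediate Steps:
Add(Mul(-11, Function('T')(3)), 0) = Add(Mul(-11, Pow(3, 2)), 0) = Add(Mul(-11, 9), 0) = Add(-99, 0) = -99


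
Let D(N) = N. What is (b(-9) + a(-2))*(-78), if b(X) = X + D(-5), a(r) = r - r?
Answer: 1092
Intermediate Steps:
a(r) = 0
b(X) = -5 + X (b(X) = X - 5 = -5 + X)
(b(-9) + a(-2))*(-78) = ((-5 - 9) + 0)*(-78) = (-14 + 0)*(-78) = -14*(-78) = 1092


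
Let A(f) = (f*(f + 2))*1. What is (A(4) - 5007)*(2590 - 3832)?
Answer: 6188886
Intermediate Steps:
A(f) = f*(2 + f) (A(f) = (f*(2 + f))*1 = f*(2 + f))
(A(4) - 5007)*(2590 - 3832) = (4*(2 + 4) - 5007)*(2590 - 3832) = (4*6 - 5007)*(-1242) = (24 - 5007)*(-1242) = -4983*(-1242) = 6188886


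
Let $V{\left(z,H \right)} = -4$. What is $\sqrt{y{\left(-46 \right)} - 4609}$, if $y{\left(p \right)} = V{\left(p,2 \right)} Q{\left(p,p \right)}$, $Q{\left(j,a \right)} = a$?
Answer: $5 i \sqrt{177} \approx 66.521 i$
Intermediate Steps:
$y{\left(p \right)} = - 4 p$
$\sqrt{y{\left(-46 \right)} - 4609} = \sqrt{\left(-4\right) \left(-46\right) - 4609} = \sqrt{184 - 4609} = \sqrt{-4425} = 5 i \sqrt{177}$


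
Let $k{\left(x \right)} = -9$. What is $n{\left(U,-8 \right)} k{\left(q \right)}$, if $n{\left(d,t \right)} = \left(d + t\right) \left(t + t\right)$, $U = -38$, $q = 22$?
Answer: $-6624$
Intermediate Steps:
$n{\left(d,t \right)} = 2 t \left(d + t\right)$ ($n{\left(d,t \right)} = \left(d + t\right) 2 t = 2 t \left(d + t\right)$)
$n{\left(U,-8 \right)} k{\left(q \right)} = 2 \left(-8\right) \left(-38 - 8\right) \left(-9\right) = 2 \left(-8\right) \left(-46\right) \left(-9\right) = 736 \left(-9\right) = -6624$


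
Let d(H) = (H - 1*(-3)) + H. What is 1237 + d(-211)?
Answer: 818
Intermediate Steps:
d(H) = 3 + 2*H (d(H) = (H + 3) + H = (3 + H) + H = 3 + 2*H)
1237 + d(-211) = 1237 + (3 + 2*(-211)) = 1237 + (3 - 422) = 1237 - 419 = 818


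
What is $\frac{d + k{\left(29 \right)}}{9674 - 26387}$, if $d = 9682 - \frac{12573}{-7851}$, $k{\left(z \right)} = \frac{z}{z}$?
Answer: $- \frac{25344602}{43737921} \approx -0.57946$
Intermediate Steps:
$k{\left(z \right)} = 1$
$d = \frac{25341985}{2617}$ ($d = 9682 - 12573 \left(- \frac{1}{7851}\right) = 9682 - - \frac{4191}{2617} = 9682 + \frac{4191}{2617} = \frac{25341985}{2617} \approx 9683.6$)
$\frac{d + k{\left(29 \right)}}{9674 - 26387} = \frac{\frac{25341985}{2617} + 1}{9674 - 26387} = \frac{25344602}{2617 \left(-16713\right)} = \frac{25344602}{2617} \left(- \frac{1}{16713}\right) = - \frac{25344602}{43737921}$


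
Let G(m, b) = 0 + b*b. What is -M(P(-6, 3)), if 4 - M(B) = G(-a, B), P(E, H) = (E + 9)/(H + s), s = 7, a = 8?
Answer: -391/100 ≈ -3.9100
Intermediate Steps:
G(m, b) = b² (G(m, b) = 0 + b² = b²)
P(E, H) = (9 + E)/(7 + H) (P(E, H) = (E + 9)/(H + 7) = (9 + E)/(7 + H))
M(B) = 4 - B²
-M(P(-6, 3)) = -(4 - ((9 - 6)/(7 + 3))²) = -(4 - (3/10)²) = -(4 - 1*9/100) = -(4 - 9/100) = -1*391/100 = -391/100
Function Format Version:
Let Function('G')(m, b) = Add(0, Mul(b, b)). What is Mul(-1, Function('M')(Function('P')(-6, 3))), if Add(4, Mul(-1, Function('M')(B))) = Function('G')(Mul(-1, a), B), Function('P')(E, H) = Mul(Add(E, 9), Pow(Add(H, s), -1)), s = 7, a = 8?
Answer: Rational(-391, 100) ≈ -3.9100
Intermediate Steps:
Function('G')(m, b) = Pow(b, 2) (Function('G')(m, b) = Add(0, Pow(b, 2)) = Pow(b, 2))
Function('P')(E, H) = Mul(Pow(Add(7, H), -1), Add(9, E)) (Function('P')(E, H) = Mul(Add(E, 9), Pow(Add(H, 7), -1)) = Mul(Add(9, E), Pow(Add(7, H), -1)) = Mul(Pow(Add(7, H), -1), Add(9, E)))
Function('M')(B) = Add(4, Mul(-1, Pow(B, 2)))
Mul(-1, Function('M')(Function('P')(-6, 3))) = Mul(-1, Add(4, Mul(-1, Pow(Mul(Pow(Add(7, 3), -1), Add(9, -6)), 2)))) = Mul(-1, Add(4, Mul(-1, Pow(Mul(Pow(10, -1), 3), 2)))) = Mul(-1, Add(4, Mul(-1, Pow(Mul(Rational(1, 10), 3), 2)))) = Mul(-1, Add(4, Mul(-1, Pow(Rational(3, 10), 2)))) = Mul(-1, Add(4, Mul(-1, Rational(9, 100)))) = Mul(-1, Add(4, Rational(-9, 100))) = Mul(-1, Rational(391, 100)) = Rational(-391, 100)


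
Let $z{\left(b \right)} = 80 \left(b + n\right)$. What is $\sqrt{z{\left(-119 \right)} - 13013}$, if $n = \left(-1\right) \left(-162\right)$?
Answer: $i \sqrt{9573} \approx 97.842 i$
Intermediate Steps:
$n = 162$
$z{\left(b \right)} = 12960 + 80 b$ ($z{\left(b \right)} = 80 \left(b + 162\right) = 80 \left(162 + b\right) = 12960 + 80 b$)
$\sqrt{z{\left(-119 \right)} - 13013} = \sqrt{\left(12960 + 80 \left(-119\right)\right) - 13013} = \sqrt{\left(12960 - 9520\right) - 13013} = \sqrt{3440 - 13013} = \sqrt{-9573} = i \sqrt{9573}$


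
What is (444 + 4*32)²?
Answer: 327184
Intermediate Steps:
(444 + 4*32)² = (444 + 128)² = 572² = 327184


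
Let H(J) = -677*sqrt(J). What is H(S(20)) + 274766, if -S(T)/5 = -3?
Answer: 274766 - 677*sqrt(15) ≈ 2.7214e+5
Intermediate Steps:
S(T) = 15 (S(T) = -5*(-3) = 15)
H(S(20)) + 274766 = -677*sqrt(15) + 274766 = 274766 - 677*sqrt(15)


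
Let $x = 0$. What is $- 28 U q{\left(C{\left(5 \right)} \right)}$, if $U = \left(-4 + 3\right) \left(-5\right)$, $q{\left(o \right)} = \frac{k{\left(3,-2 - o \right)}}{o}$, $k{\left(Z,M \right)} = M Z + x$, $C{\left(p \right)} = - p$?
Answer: $252$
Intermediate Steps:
$k{\left(Z,M \right)} = M Z$ ($k{\left(Z,M \right)} = M Z + 0 = M Z$)
$q{\left(o \right)} = \frac{-6 - 3 o}{o}$ ($q{\left(o \right)} = \frac{\left(-2 - o\right) 3}{o} = \frac{-6 - 3 o}{o}$)
$U = 5$ ($U = \left(-1\right) \left(-5\right) = 5$)
$- 28 U q{\left(C{\left(5 \right)} \right)} = \left(-28\right) 5 \left(-3 - \frac{6}{\left(-1\right) 5}\right) = - 140 \left(-3 - \frac{6}{-5}\right) = - 140 \left(-3 - - \frac{6}{5}\right) = - 140 \left(-3 + \frac{6}{5}\right) = \left(-140\right) \left(- \frac{9}{5}\right) = 252$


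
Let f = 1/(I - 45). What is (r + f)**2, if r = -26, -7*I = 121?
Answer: 128663649/190096 ≈ 676.83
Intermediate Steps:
I = -121/7 (I = -1/7*121 = -121/7 ≈ -17.286)
f = -7/436 (f = 1/(-121/7 - 45) = 1/(-436/7) = -7/436 ≈ -0.016055)
(r + f)**2 = (-26 - 7/436)**2 = (-11343/436)**2 = 128663649/190096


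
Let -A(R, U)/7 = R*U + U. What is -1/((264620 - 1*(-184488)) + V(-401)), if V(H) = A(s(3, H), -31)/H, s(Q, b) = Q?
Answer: -401/180091440 ≈ -2.2266e-6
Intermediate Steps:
A(R, U) = -7*U - 7*R*U (A(R, U) = -7*(R*U + U) = -7*(U + R*U) = -7*U - 7*R*U)
V(H) = 868/H (V(H) = (-7*(-31)*(1 + 3))/H = (-7*(-31)*4)/H = 868/H)
-1/((264620 - 1*(-184488)) + V(-401)) = -1/((264620 - 1*(-184488)) + 868/(-401)) = -1/((264620 + 184488) + 868*(-1/401)) = -1/(449108 - 868/401) = -1/180091440/401 = -1*401/180091440 = -401/180091440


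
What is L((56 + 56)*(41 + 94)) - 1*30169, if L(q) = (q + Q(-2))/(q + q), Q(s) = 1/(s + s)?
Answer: -3649181761/120960 ≈ -30169.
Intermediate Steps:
Q(s) = 1/(2*s)
L(q) = (-1/4 + q)/(2*q) (L(q) = (q + (1/2)/(-2))/(q + q) = (q + (1/2)*(-1/2))/((2*q)) = (q - 1/4)*(1/(2*q)) = (-1/4 + q)*(1/(2*q)) = (-1/4 + q)/(2*q))
L((56 + 56)*(41 + 94)) - 1*30169 = (-1 + 4*((56 + 56)*(41 + 94)))/(8*(((56 + 56)*(41 + 94)))) - 1*30169 = (-1 + 4*(112*135))/(8*((112*135))) - 30169 = (1/8)*(-1 + 4*15120)/15120 - 30169 = (1/8)*(1/15120)*(-1 + 60480) - 30169 = (1/8)*(1/15120)*60479 - 30169 = 60479/120960 - 30169 = -3649181761/120960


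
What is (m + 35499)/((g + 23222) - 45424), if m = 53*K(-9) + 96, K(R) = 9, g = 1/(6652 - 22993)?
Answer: -589452552/362802883 ≈ -1.6247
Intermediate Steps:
g = -1/16341 (g = 1/(-16341) = -1/16341 ≈ -6.1196e-5)
m = 573 (m = 53*9 + 96 = 477 + 96 = 573)
(m + 35499)/((g + 23222) - 45424) = (573 + 35499)/((-1/16341 + 23222) - 45424) = 36072/(379470701/16341 - 45424) = 36072/(-362802883/16341) = 36072*(-16341/362802883) = -589452552/362802883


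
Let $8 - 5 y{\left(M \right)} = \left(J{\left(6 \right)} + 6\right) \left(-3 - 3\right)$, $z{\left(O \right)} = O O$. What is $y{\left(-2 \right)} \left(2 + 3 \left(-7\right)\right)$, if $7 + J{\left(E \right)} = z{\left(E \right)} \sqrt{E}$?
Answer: $- \frac{38}{5} - \frac{4104 \sqrt{6}}{5} \approx -2018.1$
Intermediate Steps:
$z{\left(O \right)} = O^{2}$
$J{\left(E \right)} = -7 + E^{\frac{5}{2}}$ ($J{\left(E \right)} = -7 + E^{2} \sqrt{E} = -7 + E^{\frac{5}{2}}$)
$y{\left(M \right)} = \frac{2}{5} + \frac{216 \sqrt{6}}{5}$ ($y{\left(M \right)} = \frac{8}{5} - \frac{\left(\left(-7 + 6^{\frac{5}{2}}\right) + 6\right) \left(-3 - 3\right)}{5} = \frac{8}{5} - \frac{\left(\left(-7 + 36 \sqrt{6}\right) + 6\right) \left(-6\right)}{5} = \frac{8}{5} - \frac{\left(-1 + 36 \sqrt{6}\right) \left(-6\right)}{5} = \frac{8}{5} - \frac{6 - 216 \sqrt{6}}{5} = \frac{8}{5} - \left(\frac{6}{5} - \frac{216 \sqrt{6}}{5}\right) = \frac{2}{5} + \frac{216 \sqrt{6}}{5}$)
$y{\left(-2 \right)} \left(2 + 3 \left(-7\right)\right) = \left(\frac{2}{5} + \frac{216 \sqrt{6}}{5}\right) \left(2 + 3 \left(-7\right)\right) = \left(\frac{2}{5} + \frac{216 \sqrt{6}}{5}\right) \left(2 - 21\right) = \left(\frac{2}{5} + \frac{216 \sqrt{6}}{5}\right) \left(-19\right) = - \frac{38}{5} - \frac{4104 \sqrt{6}}{5}$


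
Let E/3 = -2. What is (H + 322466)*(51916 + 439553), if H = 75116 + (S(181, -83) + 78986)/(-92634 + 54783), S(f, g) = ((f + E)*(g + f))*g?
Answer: 224142937570178/1147 ≈ 1.9542e+11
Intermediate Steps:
E = -6 (E = 3*(-2) = -6)
S(f, g) = g*(-6 + f)*(f + g) (S(f, g) = ((f - 6)*(g + f))*g = ((-6 + f)*(f + g))*g = g*(-6 + f)*(f + g))
H = 258596380/3441 (H = 75116 + (-83*(181² - 6*181 - 6*(-83) + 181*(-83)) + 78986)/(-92634 + 54783) = 75116 + (-83*(32761 - 1086 + 498 - 15023) + 78986)/(-37851) = 75116 + (-83*17150 + 78986)*(-1/37851) = 75116 + (-1423450 + 78986)*(-1/37851) = 75116 - 1344464*(-1/37851) = 75116 + 122224/3441 = 258596380/3441 ≈ 75152.)
(H + 322466)*(51916 + 439553) = (258596380/3441 + 322466)*(51916 + 439553) = (1368201886/3441)*491469 = 224142937570178/1147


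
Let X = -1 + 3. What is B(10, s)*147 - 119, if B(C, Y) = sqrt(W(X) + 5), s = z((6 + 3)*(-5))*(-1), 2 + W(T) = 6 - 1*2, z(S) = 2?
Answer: -119 + 147*sqrt(7) ≈ 269.93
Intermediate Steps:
X = 2
W(T) = 2 (W(T) = -2 + (6 - 1*2) = -2 + (6 - 2) = -2 + 4 = 2)
s = -2 (s = 2*(-1) = -2)
B(C, Y) = sqrt(7) (B(C, Y) = sqrt(2 + 5) = sqrt(7))
B(10, s)*147 - 119 = sqrt(7)*147 - 119 = 147*sqrt(7) - 119 = -119 + 147*sqrt(7)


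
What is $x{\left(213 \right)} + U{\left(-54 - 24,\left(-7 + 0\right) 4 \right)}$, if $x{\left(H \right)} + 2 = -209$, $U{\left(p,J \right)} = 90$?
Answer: $-121$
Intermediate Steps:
$x{\left(H \right)} = -211$ ($x{\left(H \right)} = -2 - 209 = -211$)
$x{\left(213 \right)} + U{\left(-54 - 24,\left(-7 + 0\right) 4 \right)} = -211 + 90 = -121$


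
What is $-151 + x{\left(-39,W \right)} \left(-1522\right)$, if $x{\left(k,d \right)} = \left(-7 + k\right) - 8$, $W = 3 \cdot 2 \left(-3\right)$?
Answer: $82037$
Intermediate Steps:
$W = -18$ ($W = 6 \left(-3\right) = -18$)
$x{\left(k,d \right)} = -15 + k$
$-151 + x{\left(-39,W \right)} \left(-1522\right) = -151 + \left(-15 - 39\right) \left(-1522\right) = -151 - -82188 = -151 + 82188 = 82037$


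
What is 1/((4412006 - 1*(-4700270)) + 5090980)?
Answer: 1/14203256 ≈ 7.0406e-8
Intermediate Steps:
1/((4412006 - 1*(-4700270)) + 5090980) = 1/((4412006 + 4700270) + 5090980) = 1/(9112276 + 5090980) = 1/14203256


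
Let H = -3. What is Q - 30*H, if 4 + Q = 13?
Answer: 99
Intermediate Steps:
Q = 9 (Q = -4 + 13 = 9)
Q - 30*H = 9 - 30*(-3) = 9 + 90 = 99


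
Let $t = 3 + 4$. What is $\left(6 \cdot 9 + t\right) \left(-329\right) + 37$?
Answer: $-20032$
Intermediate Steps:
$t = 7$
$\left(6 \cdot 9 + t\right) \left(-329\right) + 37 = \left(6 \cdot 9 + 7\right) \left(-329\right) + 37 = \left(54 + 7\right) \left(-329\right) + 37 = 61 \left(-329\right) + 37 = -20069 + 37 = -20032$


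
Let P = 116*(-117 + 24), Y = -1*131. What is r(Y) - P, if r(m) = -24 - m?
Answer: 10895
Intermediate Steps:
Y = -131
P = -10788 (P = 116*(-93) = -10788)
r(Y) - P = (-24 - 1*(-131)) - 1*(-10788) = (-24 + 131) + 10788 = 107 + 10788 = 10895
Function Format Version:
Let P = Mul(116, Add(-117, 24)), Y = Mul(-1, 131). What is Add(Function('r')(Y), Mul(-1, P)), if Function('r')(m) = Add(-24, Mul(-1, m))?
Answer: 10895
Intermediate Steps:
Y = -131
P = -10788 (P = Mul(116, -93) = -10788)
Add(Function('r')(Y), Mul(-1, P)) = Add(Add(-24, Mul(-1, -131)), Mul(-1, -10788)) = Add(Add(-24, 131), 10788) = Add(107, 10788) = 10895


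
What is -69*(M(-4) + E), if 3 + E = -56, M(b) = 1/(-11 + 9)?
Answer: 8211/2 ≈ 4105.5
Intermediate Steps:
M(b) = -½ (M(b) = 1/(-2) = -½)
E = -59 (E = -3 - 56 = -59)
-69*(M(-4) + E) = -69*(-½ - 59) = -69*(-119/2) = 8211/2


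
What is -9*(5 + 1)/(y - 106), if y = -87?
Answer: 54/193 ≈ 0.27979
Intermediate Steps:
-9*(5 + 1)/(y - 106) = -9*(5 + 1)/(-87 - 106) = -54/(-193) = -54*(-1)/193 = -9*(-6/193) = 54/193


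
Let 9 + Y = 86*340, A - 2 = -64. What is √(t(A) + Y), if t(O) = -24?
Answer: √29207 ≈ 170.90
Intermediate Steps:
A = -62 (A = 2 - 64 = -62)
Y = 29231 (Y = -9 + 86*340 = -9 + 29240 = 29231)
√(t(A) + Y) = √(-24 + 29231) = √29207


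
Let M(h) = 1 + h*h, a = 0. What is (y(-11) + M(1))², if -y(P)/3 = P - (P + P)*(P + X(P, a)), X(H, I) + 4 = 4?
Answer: 579121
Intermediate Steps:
X(H, I) = 0 (X(H, I) = -4 + 4 = 0)
y(P) = -3*P + 6*P² (y(P) = -3*(P - (P + P)*(P + 0)) = -3*(P - 2*P*P) = -3*(P - 2*P²) = -3*P + 6*P²)
M(h) = 1 + h²
(y(-11) + M(1))² = (3*(-11)*(-1 + 2*(-11)) + (1 + 1²))² = (3*(-11)*(-1 - 22) + (1 + 1))² = (3*(-11)*(-23) + 2)² = (759 + 2)² = 761² = 579121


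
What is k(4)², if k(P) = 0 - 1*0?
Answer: 0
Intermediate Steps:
k(P) = 0 (k(P) = 0 + 0 = 0)
k(4)² = 0² = 0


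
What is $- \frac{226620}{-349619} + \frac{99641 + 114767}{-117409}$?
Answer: $- \frac{48353882972}{41048417171} \approx -1.178$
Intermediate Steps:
$- \frac{226620}{-349619} + \frac{99641 + 114767}{-117409} = \left(-226620\right) \left(- \frac{1}{349619}\right) + 214408 \left(- \frac{1}{117409}\right) = \frac{226620}{349619} - \frac{214408}{117409} = - \frac{48353882972}{41048417171}$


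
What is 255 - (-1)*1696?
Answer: 1951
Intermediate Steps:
255 - (-1)*1696 = 255 - 1*(-1696) = 255 + 1696 = 1951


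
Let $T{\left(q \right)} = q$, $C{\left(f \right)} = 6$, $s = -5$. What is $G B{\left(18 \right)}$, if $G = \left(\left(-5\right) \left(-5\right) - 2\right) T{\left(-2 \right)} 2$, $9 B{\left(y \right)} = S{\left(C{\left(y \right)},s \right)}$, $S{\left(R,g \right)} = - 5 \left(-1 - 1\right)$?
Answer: $- \frac{920}{9} \approx -102.22$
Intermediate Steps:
$S{\left(R,g \right)} = 10$ ($S{\left(R,g \right)} = \left(-5\right) \left(-2\right) = 10$)
$B{\left(y \right)} = \frac{10}{9}$ ($B{\left(y \right)} = \frac{1}{9} \cdot 10 = \frac{10}{9}$)
$G = -92$ ($G = \left(\left(-5\right) \left(-5\right) - 2\right) \left(-2\right) 2 = \left(25 - 2\right) \left(-2\right) 2 = 23 \left(-2\right) 2 = \left(-46\right) 2 = -92$)
$G B{\left(18 \right)} = \left(-92\right) \frac{10}{9} = - \frac{920}{9}$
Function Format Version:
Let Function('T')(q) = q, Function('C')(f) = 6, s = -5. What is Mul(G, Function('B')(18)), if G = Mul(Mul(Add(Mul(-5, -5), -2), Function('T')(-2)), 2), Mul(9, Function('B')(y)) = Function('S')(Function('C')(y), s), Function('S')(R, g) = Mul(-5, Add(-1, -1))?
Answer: Rational(-920, 9) ≈ -102.22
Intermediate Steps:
Function('S')(R, g) = 10 (Function('S')(R, g) = Mul(-5, -2) = 10)
Function('B')(y) = Rational(10, 9) (Function('B')(y) = Mul(Rational(1, 9), 10) = Rational(10, 9))
G = -92 (G = Mul(Mul(Add(Mul(-5, -5), -2), -2), 2) = Mul(Mul(Add(25, -2), -2), 2) = Mul(Mul(23, -2), 2) = Mul(-46, 2) = -92)
Mul(G, Function('B')(18)) = Mul(-92, Rational(10, 9)) = Rational(-920, 9)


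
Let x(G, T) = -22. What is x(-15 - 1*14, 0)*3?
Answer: -66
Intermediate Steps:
x(-15 - 1*14, 0)*3 = -22*3 = -66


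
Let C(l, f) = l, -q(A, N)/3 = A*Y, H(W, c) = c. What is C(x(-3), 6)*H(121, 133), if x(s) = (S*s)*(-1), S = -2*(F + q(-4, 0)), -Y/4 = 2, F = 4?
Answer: 73416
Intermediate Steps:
Y = -8 (Y = -4*2 = -8)
q(A, N) = 24*A (q(A, N) = -3*A*(-8) = -(-24)*A = 24*A)
S = 184 (S = -2*(4 + 24*(-4)) = -2*(4 - 96) = -2*(-92) = 184)
x(s) = -184*s (x(s) = (184*s)*(-1) = -184*s)
C(x(-3), 6)*H(121, 133) = -184*(-3)*133 = 552*133 = 73416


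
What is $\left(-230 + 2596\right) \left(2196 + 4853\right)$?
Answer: $16677934$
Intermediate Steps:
$\left(-230 + 2596\right) \left(2196 + 4853\right) = 2366 \cdot 7049 = 16677934$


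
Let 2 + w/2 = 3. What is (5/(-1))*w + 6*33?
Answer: 188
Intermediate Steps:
w = 2 (w = -4 + 2*3 = -4 + 6 = 2)
(5/(-1))*w + 6*33 = (5/(-1))*2 + 6*33 = (5*(-1))*2 + 198 = -5*2 + 198 = -10 + 198 = 188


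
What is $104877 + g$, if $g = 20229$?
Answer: $125106$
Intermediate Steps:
$104877 + g = 104877 + 20229 = 125106$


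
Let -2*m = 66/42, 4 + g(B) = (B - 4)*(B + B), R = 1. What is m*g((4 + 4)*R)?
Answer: -330/7 ≈ -47.143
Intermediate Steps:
g(B) = -4 + 2*B*(-4 + B) (g(B) = -4 + (B - 4)*(B + B) = -4 + (-4 + B)*(2*B) = -4 + 2*B*(-4 + B))
m = -11/14 (m = -33/42 = -1/2*11/7 = -11/14 ≈ -0.78571)
m*g((4 + 4)*R) = -11*(-4 - 8*(4 + 4) + 2*((4 + 4)*1)**2)/14 = -11*(-4 - 64 + 2*(8*1)**2)/14 = -11*(-4 - 8*8 + 2*8**2)/14 = -11*(-4 - 64 + 2*64)/14 = -11*(-4 - 64 + 128)/14 = -11/14*60 = -330/7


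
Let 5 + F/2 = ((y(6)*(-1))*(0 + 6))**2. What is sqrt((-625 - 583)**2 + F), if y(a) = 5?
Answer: sqrt(1461054) ≈ 1208.7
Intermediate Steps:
F = 1790 (F = -10 + 2*((5*(-1))*(0 + 6))**2 = -10 + 2*(-5*6)**2 = -10 + 2*(-30)**2 = -10 + 2*900 = -10 + 1800 = 1790)
sqrt((-625 - 583)**2 + F) = sqrt((-625 - 583)**2 + 1790) = sqrt((-1208)**2 + 1790) = sqrt(1459264 + 1790) = sqrt(1461054)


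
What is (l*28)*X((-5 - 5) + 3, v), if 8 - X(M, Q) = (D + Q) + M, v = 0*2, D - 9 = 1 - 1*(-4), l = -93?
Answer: -2604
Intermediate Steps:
D = 14 (D = 9 + (1 - 1*(-4)) = 9 + (1 + 4) = 9 + 5 = 14)
v = 0
X(M, Q) = -6 - M - Q (X(M, Q) = 8 - ((14 + Q) + M) = 8 - (14 + M + Q) = 8 + (-14 - M - Q) = -6 - M - Q)
(l*28)*X((-5 - 5) + 3, v) = (-93*28)*(-6 - ((-5 - 5) + 3) - 1*0) = -2604*(-6 - (-10 + 3) + 0) = -2604*(-6 - 1*(-7) + 0) = -2604*(-6 + 7 + 0) = -2604*1 = -2604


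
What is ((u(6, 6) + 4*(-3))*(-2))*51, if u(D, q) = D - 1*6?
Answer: 1224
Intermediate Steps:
u(D, q) = -6 + D (u(D, q) = D - 6 = -6 + D)
((u(6, 6) + 4*(-3))*(-2))*51 = (((-6 + 6) + 4*(-3))*(-2))*51 = ((0 - 12)*(-2))*51 = -12*(-2)*51 = 24*51 = 1224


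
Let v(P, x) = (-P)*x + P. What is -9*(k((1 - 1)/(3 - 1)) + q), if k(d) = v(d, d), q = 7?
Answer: -63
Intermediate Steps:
v(P, x) = P - P*x (v(P, x) = -P*x + P = P - P*x)
k(d) = d*(1 - d)
-9*(k((1 - 1)/(3 - 1)) + q) = -9*(((1 - 1)/(3 - 1))*(1 - (1 - 1)/(3 - 1)) + 7) = -9*((0/2)*(1 - 0/2) + 7) = -9*((0*(½))*(1 - 0/2) + 7) = -9*(0*(1 - 1*0) + 7) = -9*(0*(1 + 0) + 7) = -9*(0*1 + 7) = -9*(0 + 7) = -9*7 = -63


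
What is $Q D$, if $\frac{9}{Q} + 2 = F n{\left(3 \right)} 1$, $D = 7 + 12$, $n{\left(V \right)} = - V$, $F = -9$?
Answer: $\frac{171}{25} \approx 6.84$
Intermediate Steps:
$D = 19$
$Q = \frac{9}{25}$ ($Q = \frac{9}{-2 + - 9 \left(\left(-1\right) 3\right) 1} = \frac{9}{-2 + \left(-9\right) \left(-3\right) 1} = \frac{9}{-2 + 27 \cdot 1} = \frac{9}{-2 + 27} = \frac{9}{25} \approx 0.36$)
$Q D = \frac{9}{25} \cdot 19 = \frac{171}{25}$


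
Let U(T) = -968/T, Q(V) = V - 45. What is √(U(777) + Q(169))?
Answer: 2*√18527565/777 ≈ 11.079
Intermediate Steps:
Q(V) = -45 + V
√(U(777) + Q(169)) = √(-968/777 + (-45 + 169)) = √(-968*1/777 + 124) = √(-968/777 + 124) = √(95380/777) = 2*√18527565/777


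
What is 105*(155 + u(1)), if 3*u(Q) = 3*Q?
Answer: 16380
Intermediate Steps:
u(Q) = Q (u(Q) = (3*Q)/3 = Q)
105*(155 + u(1)) = 105*(155 + 1) = 105*156 = 16380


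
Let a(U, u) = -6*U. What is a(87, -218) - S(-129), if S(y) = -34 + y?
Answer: -359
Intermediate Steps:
a(87, -218) - S(-129) = -6*87 - (-34 - 129) = -522 - 1*(-163) = -522 + 163 = -359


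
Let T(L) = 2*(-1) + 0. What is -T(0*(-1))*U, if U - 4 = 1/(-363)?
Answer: 2902/363 ≈ 7.9945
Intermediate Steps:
T(L) = -2 (T(L) = -2 + 0 = -2)
U = 1451/363 (U = 4 + 1/(-363) = 4 - 1/363 = 1451/363 ≈ 3.9972)
-T(0*(-1))*U = -(-2)*1451/363 = -1*(-2902/363) = 2902/363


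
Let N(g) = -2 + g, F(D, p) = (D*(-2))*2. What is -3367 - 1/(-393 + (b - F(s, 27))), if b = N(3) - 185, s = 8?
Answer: -1835014/545 ≈ -3367.0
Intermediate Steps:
F(D, p) = -4*D (F(D, p) = -2*D*2 = -4*D)
b = -184 (b = (-2 + 3) - 185 = 1 - 185 = -184)
-3367 - 1/(-393 + (b - F(s, 27))) = -3367 - 1/(-393 + (-184 - (-4)*8)) = -3367 - 1/(-393 + (-184 - 1*(-32))) = -3367 - 1/(-393 + (-184 + 32)) = -3367 - 1/(-393 - 152) = -3367 - 1/(-545) = -3367 - 1*(-1/545) = -3367 + 1/545 = -1835014/545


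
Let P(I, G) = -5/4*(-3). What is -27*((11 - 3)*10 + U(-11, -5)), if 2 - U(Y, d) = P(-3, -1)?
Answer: -8451/4 ≈ -2112.8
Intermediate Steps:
P(I, G) = 15/4 (P(I, G) = -5*¼*(-3) = -5/4*(-3) = 15/4)
U(Y, d) = -7/4 (U(Y, d) = 2 - 1*15/4 = 2 - 15/4 = -7/4)
-27*((11 - 3)*10 + U(-11, -5)) = -27*((11 - 3)*10 - 7/4) = -27*(8*10 - 7/4) = -27*(80 - 7/4) = -27*313/4 = -8451/4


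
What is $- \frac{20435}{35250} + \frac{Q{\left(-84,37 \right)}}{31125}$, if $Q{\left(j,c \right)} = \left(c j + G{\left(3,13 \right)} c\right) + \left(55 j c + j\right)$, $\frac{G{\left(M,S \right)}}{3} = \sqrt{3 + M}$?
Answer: $- \frac{18064513}{2925750} + \frac{37 \sqrt{6}}{10375} \approx -6.1656$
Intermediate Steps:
$G{\left(M,S \right)} = 3 \sqrt{3 + M}$
$Q{\left(j,c \right)} = j + 3 c \sqrt{6} + 56 c j$ ($Q{\left(j,c \right)} = \left(c j + 3 \sqrt{3 + 3} c\right) + \left(55 j c + j\right) = \left(c j + 3 \sqrt{6} c\right) + \left(55 c j + j\right) = \left(c j + 3 c \sqrt{6}\right) + \left(j + 55 c j\right) = j + 3 c \sqrt{6} + 56 c j$)
$- \frac{20435}{35250} + \frac{Q{\left(-84,37 \right)}}{31125} = - \frac{20435}{35250} + \frac{-84 + 3 \cdot 37 \sqrt{6} + 56 \cdot 37 \left(-84\right)}{31125} = \left(-20435\right) \frac{1}{35250} + \left(-84 + 111 \sqrt{6} - 174048\right) \frac{1}{31125} = - \frac{4087}{7050} + \left(-174132 + 111 \sqrt{6}\right) \frac{1}{31125} = - \frac{4087}{7050} - \left(\frac{58044}{10375} - \frac{37 \sqrt{6}}{10375}\right) = - \frac{18064513}{2925750} + \frac{37 \sqrt{6}}{10375}$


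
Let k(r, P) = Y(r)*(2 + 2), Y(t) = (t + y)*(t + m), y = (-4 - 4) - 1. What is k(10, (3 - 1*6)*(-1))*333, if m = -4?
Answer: 7992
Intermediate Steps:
y = -9 (y = -8 - 1 = -9)
Y(t) = (-9 + t)*(-4 + t) (Y(t) = (t - 9)*(t - 4) = (-9 + t)*(-4 + t))
k(r, P) = 144 - 52*r + 4*r² (k(r, P) = (36 + r² - 13*r)*(2 + 2) = (36 + r² - 13*r)*4 = 144 - 52*r + 4*r²)
k(10, (3 - 1*6)*(-1))*333 = (144 - 52*10 + 4*10²)*333 = (144 - 520 + 4*100)*333 = (144 - 520 + 400)*333 = 24*333 = 7992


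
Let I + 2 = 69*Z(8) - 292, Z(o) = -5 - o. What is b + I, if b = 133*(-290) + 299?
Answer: -39462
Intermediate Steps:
b = -38271 (b = -38570 + 299 = -38271)
I = -1191 (I = -2 + (69*(-5 - 1*8) - 292) = -2 + (69*(-5 - 8) - 292) = -2 + (69*(-13) - 292) = -2 + (-897 - 292) = -2 - 1189 = -1191)
b + I = -38271 - 1191 = -39462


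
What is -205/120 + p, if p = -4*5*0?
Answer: -41/24 ≈ -1.7083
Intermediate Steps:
p = 0 (p = -20*0 = 0)
-205/120 + p = -205/120 + 0 = -41*1/24 + 0 = -41/24 + 0 = -41/24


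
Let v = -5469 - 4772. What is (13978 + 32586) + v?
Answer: 36323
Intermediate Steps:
v = -10241
(13978 + 32586) + v = (13978 + 32586) - 10241 = 46564 - 10241 = 36323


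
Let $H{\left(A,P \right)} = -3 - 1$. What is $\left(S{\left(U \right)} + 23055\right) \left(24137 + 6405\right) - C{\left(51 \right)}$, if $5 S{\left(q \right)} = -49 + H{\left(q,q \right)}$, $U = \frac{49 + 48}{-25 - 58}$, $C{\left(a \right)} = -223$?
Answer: $\frac{3519111439}{5} \approx 7.0382 \cdot 10^{8}$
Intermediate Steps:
$U = - \frac{97}{83}$ ($U = \frac{97}{-83} = 97 \left(- \frac{1}{83}\right) = - \frac{97}{83} \approx -1.1687$)
$H{\left(A,P \right)} = -4$
$S{\left(q \right)} = - \frac{53}{5}$ ($S{\left(q \right)} = \frac{-49 - 4}{5} = \frac{1}{5} \left(-53\right) = - \frac{53}{5}$)
$\left(S{\left(U \right)} + 23055\right) \left(24137 + 6405\right) - C{\left(51 \right)} = \left(- \frac{53}{5} + 23055\right) \left(24137 + 6405\right) - -223 = \frac{115222}{5} \cdot 30542 + 223 = \frac{3519110324}{5} + 223 = \frac{3519111439}{5}$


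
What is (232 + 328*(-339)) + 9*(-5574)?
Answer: -161126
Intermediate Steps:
(232 + 328*(-339)) + 9*(-5574) = (232 - 111192) - 50166 = -110960 - 50166 = -161126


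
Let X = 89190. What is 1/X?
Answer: 1/89190 ≈ 1.1212e-5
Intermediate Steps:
1/X = 1/89190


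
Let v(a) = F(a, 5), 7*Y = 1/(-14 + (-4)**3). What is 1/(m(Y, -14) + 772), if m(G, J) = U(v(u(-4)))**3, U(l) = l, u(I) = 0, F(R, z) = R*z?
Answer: 1/772 ≈ 0.0012953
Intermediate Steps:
Y = -1/546 (Y = 1/(7*(-14 + (-4)**3)) = 1/(7*(-14 - 64)) = (1/7)/(-78) = (1/7)*(-1/78) = -1/546 ≈ -0.0018315)
v(a) = 5*a (v(a) = a*5 = 5*a)
m(G, J) = 0 (m(G, J) = (5*0)**3 = 0**3 = 0)
1/(m(Y, -14) + 772) = 1/(0 + 772) = 1/772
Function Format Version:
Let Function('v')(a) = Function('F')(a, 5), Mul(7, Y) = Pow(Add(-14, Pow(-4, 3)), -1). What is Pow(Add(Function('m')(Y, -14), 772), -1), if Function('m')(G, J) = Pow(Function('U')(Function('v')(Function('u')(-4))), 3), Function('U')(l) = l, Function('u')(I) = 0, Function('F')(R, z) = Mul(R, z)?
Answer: Rational(1, 772) ≈ 0.0012953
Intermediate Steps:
Y = Rational(-1, 546) (Y = Mul(Rational(1, 7), Pow(Add(-14, Pow(-4, 3)), -1)) = Mul(Rational(1, 7), Pow(Add(-14, -64), -1)) = Mul(Rational(1, 7), Pow(-78, -1)) = Mul(Rational(1, 7), Rational(-1, 78)) = Rational(-1, 546) ≈ -0.0018315)
Function('v')(a) = Mul(5, a) (Function('v')(a) = Mul(a, 5) = Mul(5, a))
Function('m')(G, J) = 0 (Function('m')(G, J) = Pow(Mul(5, 0), 3) = Pow(0, 3) = 0)
Pow(Add(Function('m')(Y, -14), 772), -1) = Pow(Add(0, 772), -1) = Pow(772, -1) = Rational(1, 772)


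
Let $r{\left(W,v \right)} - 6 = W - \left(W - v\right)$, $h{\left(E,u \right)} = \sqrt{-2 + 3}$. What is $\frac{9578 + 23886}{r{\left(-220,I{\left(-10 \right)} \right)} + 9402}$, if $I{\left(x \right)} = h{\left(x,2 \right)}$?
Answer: $\frac{33464}{9409} \approx 3.5566$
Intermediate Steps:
$h{\left(E,u \right)} = 1$ ($h{\left(E,u \right)} = \sqrt{1} = 1$)
$I{\left(x \right)} = 1$
$r{\left(W,v \right)} = 6 + v$ ($r{\left(W,v \right)} = 6 + \left(W - \left(W - v\right)\right) = 6 + v$)
$\frac{9578 + 23886}{r{\left(-220,I{\left(-10 \right)} \right)} + 9402} = \frac{9578 + 23886}{\left(6 + 1\right) + 9402} = \frac{33464}{7 + 9402} = \frac{33464}{9409}$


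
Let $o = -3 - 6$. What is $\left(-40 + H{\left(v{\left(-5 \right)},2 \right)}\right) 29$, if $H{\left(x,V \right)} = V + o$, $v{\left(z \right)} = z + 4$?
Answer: $-1363$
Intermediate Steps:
$v{\left(z \right)} = 4 + z$
$o = -9$ ($o = -3 - 6 = -9$)
$H{\left(x,V \right)} = -9 + V$ ($H{\left(x,V \right)} = V - 9 = -9 + V$)
$\left(-40 + H{\left(v{\left(-5 \right)},2 \right)}\right) 29 = \left(-40 + \left(-9 + 2\right)\right) 29 = \left(-40 - 7\right) 29 = \left(-47\right) 29 = -1363$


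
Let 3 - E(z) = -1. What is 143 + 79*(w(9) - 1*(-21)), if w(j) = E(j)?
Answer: 2118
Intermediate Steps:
E(z) = 4 (E(z) = 3 - 1*(-1) = 3 + 1 = 4)
w(j) = 4
143 + 79*(w(9) - 1*(-21)) = 143 + 79*(4 - 1*(-21)) = 143 + 79*(4 + 21) = 143 + 79*25 = 143 + 1975 = 2118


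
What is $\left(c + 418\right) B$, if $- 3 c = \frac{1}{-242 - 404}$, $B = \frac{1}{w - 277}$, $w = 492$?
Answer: $\frac{162017}{83334} \approx 1.9442$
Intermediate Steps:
$B = \frac{1}{215}$ ($B = \frac{1}{492 - 277} = \frac{1}{215} \approx 0.0046512$)
$c = \frac{1}{1938}$ ($c = - \frac{1}{3 \left(-242 - 404\right)} = - \frac{1}{3 \left(-646\right)} = \left(- \frac{1}{3}\right) \left(- \frac{1}{646}\right) = \frac{1}{1938} \approx 0.000516$)
$\left(c + 418\right) B = \left(\frac{1}{1938} + 418\right) \frac{1}{215} = \frac{810085}{1938} \cdot \frac{1}{215} = \frac{162017}{83334}$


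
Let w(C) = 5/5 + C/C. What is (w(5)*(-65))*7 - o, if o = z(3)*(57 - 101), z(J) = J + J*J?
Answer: -382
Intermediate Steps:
w(C) = 2 (w(C) = 5*(⅕) + 1 = 1 + 1 = 2)
z(J) = J + J²
o = -528 (o = (3*(1 + 3))*(57 - 101) = (3*4)*(-44) = 12*(-44) = -528)
(w(5)*(-65))*7 - o = (2*(-65))*7 - 1*(-528) = -130*7 + 528 = -910 + 528 = -382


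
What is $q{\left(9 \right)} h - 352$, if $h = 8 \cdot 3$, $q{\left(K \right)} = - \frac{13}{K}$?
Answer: $- \frac{1160}{3} \approx -386.67$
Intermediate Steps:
$h = 24$
$q{\left(9 \right)} h - 352 = - \frac{13}{9} \cdot 24 - 352 = \left(-13\right) \frac{1}{9} \cdot 24 - 352 = \left(- \frac{13}{9}\right) 24 - 352 = - \frac{104}{3} - 352 = - \frac{1160}{3}$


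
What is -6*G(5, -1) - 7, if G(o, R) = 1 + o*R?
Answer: 17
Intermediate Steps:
G(o, R) = 1 + R*o
-6*G(5, -1) - 7 = -6*(1 - 1*5) - 7 = -6*(1 - 5) - 7 = -6*(-4) - 7 = 24 - 7 = 17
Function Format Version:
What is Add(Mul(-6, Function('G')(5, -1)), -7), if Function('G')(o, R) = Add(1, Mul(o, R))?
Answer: 17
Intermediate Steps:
Function('G')(o, R) = Add(1, Mul(R, o))
Add(Mul(-6, Function('G')(5, -1)), -7) = Add(Mul(-6, Add(1, Mul(-1, 5))), -7) = Add(Mul(-6, Add(1, -5)), -7) = Add(Mul(-6, -4), -7) = Add(24, -7) = 17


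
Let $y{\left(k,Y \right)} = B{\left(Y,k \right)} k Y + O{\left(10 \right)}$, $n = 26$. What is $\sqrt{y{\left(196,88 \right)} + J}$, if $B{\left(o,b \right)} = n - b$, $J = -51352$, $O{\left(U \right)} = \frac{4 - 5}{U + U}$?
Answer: $\frac{i \sqrt{298351205}}{10} \approx 1727.3 i$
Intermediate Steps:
$O{\left(U \right)} = - \frac{1}{2 U}$
$B{\left(o,b \right)} = 26 - b$
$y{\left(k,Y \right)} = - \frac{1}{20} + Y k \left(26 - k\right)$ ($y{\left(k,Y \right)} = \left(26 - k\right) k Y - \frac{1}{2 \cdot 10} = k \left(26 - k\right) Y - \frac{1}{20} = Y k \left(26 - k\right) - \frac{1}{20} = - \frac{1}{20} + Y k \left(26 - k\right)$)
$\sqrt{y{\left(196,88 \right)} + J} = \sqrt{\left(- \frac{1}{20} - 88 \cdot 196 \left(-26 + 196\right)\right) - 51352} = \sqrt{\left(- \frac{1}{20} - 88 \cdot 196 \cdot 170\right) - 51352} = \sqrt{\left(- \frac{1}{20} - 2932160\right) - 51352} = \sqrt{- \frac{58643201}{20} - 51352} = \sqrt{- \frac{59670241}{20}} = \frac{i \sqrt{298351205}}{10}$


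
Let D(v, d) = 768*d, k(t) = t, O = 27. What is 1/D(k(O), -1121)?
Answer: -1/860928 ≈ -1.1615e-6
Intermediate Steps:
1/D(k(O), -1121) = 1/(768*(-1121)) = 1/(-860928) = -1/860928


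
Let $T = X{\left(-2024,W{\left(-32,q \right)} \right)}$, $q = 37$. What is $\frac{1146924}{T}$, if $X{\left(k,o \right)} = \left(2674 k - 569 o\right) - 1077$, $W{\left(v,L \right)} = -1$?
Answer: $- \frac{95577}{451057} \approx -0.2119$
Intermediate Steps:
$X{\left(k,o \right)} = -1077 - 569 o + 2674 k$ ($X{\left(k,o \right)} = \left(- 569 o + 2674 k\right) - 1077 = -1077 - 569 o + 2674 k$)
$T = -5412684$ ($T = -1077 - -569 + 2674 \left(-2024\right) = -1077 + 569 - 5412176 = -5412684$)
$\frac{1146924}{T} = \frac{1146924}{-5412684} = 1146924 \left(- \frac{1}{5412684}\right) = - \frac{95577}{451057}$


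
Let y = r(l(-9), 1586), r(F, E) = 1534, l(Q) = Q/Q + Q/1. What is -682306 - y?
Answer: -683840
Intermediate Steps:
l(Q) = 1 + Q (l(Q) = 1 + Q*1 = 1 + Q)
y = 1534
-682306 - y = -682306 - 1*1534 = -682306 - 1534 = -683840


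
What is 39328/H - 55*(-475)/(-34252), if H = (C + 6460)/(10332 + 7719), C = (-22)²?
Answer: 759863955983/7432684 ≈ 1.0223e+5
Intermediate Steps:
C = 484
H = 6944/18051 (H = (484 + 6460)/(10332 + 7719) = 6944/18051 ≈ 0.38469)
39328/H - 55*(-475)/(-34252) = 39328/(6944/18051) - 55*(-475)/(-34252) = 39328*(18051/6944) + 26125*(-1/34252) = 22184679/217 - 26125/34252 = 759863955983/7432684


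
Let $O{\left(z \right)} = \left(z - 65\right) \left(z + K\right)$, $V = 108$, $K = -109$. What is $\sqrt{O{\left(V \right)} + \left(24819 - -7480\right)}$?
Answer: $48 \sqrt{14} \approx 179.6$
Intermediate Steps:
$O{\left(z \right)} = \left(-109 + z\right) \left(-65 + z\right)$ ($O{\left(z \right)} = \left(z - 65\right) \left(z - 109\right) = \left(-65 + z\right) \left(-109 + z\right) = \left(-109 + z\right) \left(-65 + z\right)$)
$\sqrt{O{\left(V \right)} + \left(24819 - -7480\right)} = \sqrt{\left(7085 + 108^{2} - 18792\right) + \left(24819 - -7480\right)} = \sqrt{\left(7085 + 11664 - 18792\right) + \left(24819 + 7480\right)} = \sqrt{-43 + 32299} = \sqrt{32256} = 48 \sqrt{14}$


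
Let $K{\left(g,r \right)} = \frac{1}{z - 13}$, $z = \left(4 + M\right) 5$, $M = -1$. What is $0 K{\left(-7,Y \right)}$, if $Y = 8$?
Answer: $0$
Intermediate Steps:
$z = 15$ ($z = \left(4 - 1\right) 5 = 3 \cdot 5 = 15$)
$K{\left(g,r \right)} = \frac{1}{2}$ ($K{\left(g,r \right)} = \frac{1}{15 - 13} = \frac{1}{2}$)
$0 K{\left(-7,Y \right)} = 0 \cdot \frac{1}{2} = 0$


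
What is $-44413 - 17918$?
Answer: $-62331$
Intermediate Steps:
$-44413 - 17918 = -62331$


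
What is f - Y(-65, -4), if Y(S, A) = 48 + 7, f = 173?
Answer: 118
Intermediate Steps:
Y(S, A) = 55
f - Y(-65, -4) = 173 - 1*55 = 173 - 55 = 118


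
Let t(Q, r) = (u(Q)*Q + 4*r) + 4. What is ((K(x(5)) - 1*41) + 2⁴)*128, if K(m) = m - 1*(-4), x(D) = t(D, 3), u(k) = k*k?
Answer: 15360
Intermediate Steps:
u(k) = k²
t(Q, r) = 4 + Q³ + 4*r (t(Q, r) = (Q²*Q + 4*r) + 4 = (Q³ + 4*r) + 4 = 4 + Q³ + 4*r)
x(D) = 16 + D³ (x(D) = 4 + D³ + 4*3 = 4 + D³ + 12 = 16 + D³)
K(m) = 4 + m (K(m) = m + 4 = 4 + m)
((K(x(5)) - 1*41) + 2⁴)*128 = (((4 + (16 + 5³)) - 1*41) + 2⁴)*128 = (((4 + (16 + 125)) - 41) + 16)*128 = (((4 + 141) - 41) + 16)*128 = ((145 - 41) + 16)*128 = (104 + 16)*128 = 120*128 = 15360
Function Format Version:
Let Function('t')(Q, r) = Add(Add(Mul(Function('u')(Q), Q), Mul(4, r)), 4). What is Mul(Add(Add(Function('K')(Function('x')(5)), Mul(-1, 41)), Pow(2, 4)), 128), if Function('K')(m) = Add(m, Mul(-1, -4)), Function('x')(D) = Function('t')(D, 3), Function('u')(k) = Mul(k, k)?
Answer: 15360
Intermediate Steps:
Function('u')(k) = Pow(k, 2)
Function('t')(Q, r) = Add(4, Pow(Q, 3), Mul(4, r)) (Function('t')(Q, r) = Add(Add(Mul(Pow(Q, 2), Q), Mul(4, r)), 4) = Add(Add(Pow(Q, 3), Mul(4, r)), 4) = Add(4, Pow(Q, 3), Mul(4, r)))
Function('x')(D) = Add(16, Pow(D, 3)) (Function('x')(D) = Add(4, Pow(D, 3), Mul(4, 3)) = Add(4, Pow(D, 3), 12) = Add(16, Pow(D, 3)))
Function('K')(m) = Add(4, m) (Function('K')(m) = Add(m, 4) = Add(4, m))
Mul(Add(Add(Function('K')(Function('x')(5)), Mul(-1, 41)), Pow(2, 4)), 128) = Mul(Add(Add(Add(4, Add(16, Pow(5, 3))), Mul(-1, 41)), Pow(2, 4)), 128) = Mul(Add(Add(Add(4, Add(16, 125)), -41), 16), 128) = Mul(Add(Add(Add(4, 141), -41), 16), 128) = Mul(Add(Add(145, -41), 16), 128) = Mul(Add(104, 16), 128) = Mul(120, 128) = 15360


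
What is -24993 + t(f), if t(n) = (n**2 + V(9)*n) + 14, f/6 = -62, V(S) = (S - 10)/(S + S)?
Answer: 340277/3 ≈ 1.1343e+5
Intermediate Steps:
V(S) = (-10 + S)/(2*S) (V(S) = (-10 + S)/((2*S)) = (-10 + S)*(1/(2*S)) = (-10 + S)/(2*S))
f = -372 (f = 6*(-62) = -372)
t(n) = 14 + n**2 - n/18 (t(n) = (n**2 + ((1/2)*(-10 + 9)/9)*n) + 14 = (n**2 + ((1/2)*(1/9)*(-1))*n) + 14 = (n**2 - n/18) + 14 = 14 + n**2 - n/18)
-24993 + t(f) = -24993 + (14 + (-372)**2 - 1/18*(-372)) = -24993 + (14 + 138384 + 62/3) = -24993 + 415256/3 = 340277/3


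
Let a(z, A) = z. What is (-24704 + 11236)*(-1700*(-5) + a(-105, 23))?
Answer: -113063860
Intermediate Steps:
(-24704 + 11236)*(-1700*(-5) + a(-105, 23)) = (-24704 + 11236)*(-1700*(-5) - 105) = -13468*(8500 - 105) = -13468*8395 = -113063860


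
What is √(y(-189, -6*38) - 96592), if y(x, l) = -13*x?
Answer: I*√94135 ≈ 306.81*I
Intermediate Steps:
√(y(-189, -6*38) - 96592) = √(-13*(-189) - 96592) = √(2457 - 96592) = √(-94135) = I*√94135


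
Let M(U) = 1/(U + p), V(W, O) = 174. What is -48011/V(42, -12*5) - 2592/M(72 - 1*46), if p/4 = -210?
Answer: 367072501/174 ≈ 2.1096e+6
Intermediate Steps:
p = -840 (p = 4*(-210) = -840)
M(U) = 1/(-840 + U) (M(U) = 1/(U - 840) = 1/(-840 + U))
-48011/V(42, -12*5) - 2592/M(72 - 1*46) = -48011/174 - (-1990656 - 119232) = -48011*1/174 - 2592/(1/(-840 + (72 - 46))) = -48011/174 - 2592/(1/(-840 + 26)) = -48011/174 - 2592/(1/(-814)) = -48011/174 - 2592/(-1/814) = -48011/174 - 2592*(-814) = -48011/174 + 2109888 = 367072501/174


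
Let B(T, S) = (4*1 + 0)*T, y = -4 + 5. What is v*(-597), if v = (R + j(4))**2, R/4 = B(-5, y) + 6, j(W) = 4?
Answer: -1614288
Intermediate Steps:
y = 1
B(T, S) = 4*T (B(T, S) = (4 + 0)*T = 4*T)
R = -56 (R = 4*(4*(-5) + 6) = 4*(-20 + 6) = 4*(-14) = -56)
v = 2704 (v = (-56 + 4)**2 = (-52)**2 = 2704)
v*(-597) = 2704*(-597) = -1614288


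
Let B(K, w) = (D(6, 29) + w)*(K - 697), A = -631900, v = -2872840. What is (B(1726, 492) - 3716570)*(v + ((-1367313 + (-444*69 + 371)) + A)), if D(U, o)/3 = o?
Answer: 15299051065722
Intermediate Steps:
D(U, o) = 3*o
B(K, w) = (-697 + K)*(87 + w) (B(K, w) = (3*29 + w)*(K - 697) = (87 + w)*(-697 + K) = (-697 + K)*(87 + w))
(B(1726, 492) - 3716570)*(v + ((-1367313 + (-444*69 + 371)) + A)) = ((-60639 - 697*492 + 87*1726 + 1726*492) - 3716570)*(-2872840 + ((-1367313 + (-444*69 + 371)) - 631900)) = ((-60639 - 342924 + 150162 + 849192) - 3716570)*(-2872840 + ((-1367313 + (-30636 + 371)) - 631900)) = (595791 - 3716570)*(-2872840 + ((-1367313 - 30265) - 631900)) = -3120779*(-2872840 + (-1397578 - 631900)) = -3120779*(-2872840 - 2029478) = -3120779*(-4902318) = 15299051065722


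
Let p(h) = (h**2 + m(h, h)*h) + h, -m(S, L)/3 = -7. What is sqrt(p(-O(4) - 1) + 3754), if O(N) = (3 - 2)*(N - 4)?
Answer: sqrt(3733) ≈ 61.098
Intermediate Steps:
O(N) = -4 + N (O(N) = 1*(-4 + N) = -4 + N)
m(S, L) = 21 (m(S, L) = -3*(-7) = 21)
p(h) = h**2 + 22*h (p(h) = (h**2 + 21*h) + h = h**2 + 22*h)
sqrt(p(-O(4) - 1) + 3754) = sqrt((-(-4 + 4) - 1)*(22 + (-(-4 + 4) - 1)) + 3754) = sqrt((-1*0 - 1)*(22 + (-1*0 - 1)) + 3754) = sqrt((0 - 1)*(22 + (0 - 1)) + 3754) = sqrt(-(22 - 1) + 3754) = sqrt(-1*21 + 3754) = sqrt(-21 + 3754) = sqrt(3733)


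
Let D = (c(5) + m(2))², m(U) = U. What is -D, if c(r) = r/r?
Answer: -9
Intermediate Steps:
c(r) = 1
D = 9 (D = (1 + 2)² = 3² = 9)
-D = -1*9 = -9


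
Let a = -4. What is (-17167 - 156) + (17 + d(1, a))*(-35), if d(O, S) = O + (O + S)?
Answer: -17848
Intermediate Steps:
d(O, S) = S + 2*O
(-17167 - 156) + (17 + d(1, a))*(-35) = (-17167 - 156) + (17 + (-4 + 2*1))*(-35) = -17323 + (17 + (-4 + 2))*(-35) = -17323 + (17 - 2)*(-35) = -17323 + 15*(-35) = -17323 - 525 = -17848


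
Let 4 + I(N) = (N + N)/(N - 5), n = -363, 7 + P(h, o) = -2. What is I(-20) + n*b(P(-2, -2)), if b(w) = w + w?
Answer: 32658/5 ≈ 6531.6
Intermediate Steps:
P(h, o) = -9 (P(h, o) = -7 - 2 = -9)
I(N) = -4 + 2*N/(-5 + N) (I(N) = -4 + (N + N)/(N - 5) = -4 + (2*N)/(-5 + N) = -4 + 2*N/(-5 + N))
b(w) = 2*w
I(-20) + n*b(P(-2, -2)) = 2*(10 - 1*(-20))/(-5 - 20) - 726*(-9) = 2*(10 + 20)/(-25) - 363*(-18) = 2*(-1/25)*30 + 6534 = -12/5 + 6534 = 32658/5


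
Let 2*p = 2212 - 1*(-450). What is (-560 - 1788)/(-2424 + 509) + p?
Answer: 2551213/1915 ≈ 1332.2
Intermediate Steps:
p = 1331 (p = (2212 - 1*(-450))/2 = (2212 + 450)/2 = (1/2)*2662 = 1331)
(-560 - 1788)/(-2424 + 509) + p = (-560 - 1788)/(-2424 + 509) + 1331 = -2348/(-1915) + 1331 = -2348*(-1/1915) + 1331 = 2348/1915 + 1331 = 2551213/1915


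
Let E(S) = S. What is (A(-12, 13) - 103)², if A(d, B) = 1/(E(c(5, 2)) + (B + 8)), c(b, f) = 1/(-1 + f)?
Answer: 5130225/484 ≈ 10600.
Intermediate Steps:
A(d, B) = 1/(9 + B) (A(d, B) = 1/(1/(-1 + 2) + (B + 8)) = 1/(1/1 + (8 + B)) = 1/(1 + (8 + B)) = 1/(9 + B))
(A(-12, 13) - 103)² = (1/(9 + 13) - 103)² = (1/22 - 103)² = (-2265/22)² = 5130225/484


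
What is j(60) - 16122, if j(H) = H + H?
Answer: -16002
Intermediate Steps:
j(H) = 2*H
j(60) - 16122 = 2*60 - 16122 = 120 - 16122 = -16002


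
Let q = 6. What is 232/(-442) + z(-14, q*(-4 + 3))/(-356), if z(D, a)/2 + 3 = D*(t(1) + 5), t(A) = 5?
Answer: 10955/39338 ≈ 0.27848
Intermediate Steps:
z(D, a) = -6 + 20*D (z(D, a) = -6 + 2*(D*(5 + 5)) = -6 + 2*(D*10) = -6 + 2*(10*D) = -6 + 20*D)
232/(-442) + z(-14, q*(-4 + 3))/(-356) = 232/(-442) + (-6 + 20*(-14))/(-356) = 232*(-1/442) + (-6 - 280)*(-1/356) = -116/221 - 286*(-1/356) = -116/221 + 143/178 = 10955/39338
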